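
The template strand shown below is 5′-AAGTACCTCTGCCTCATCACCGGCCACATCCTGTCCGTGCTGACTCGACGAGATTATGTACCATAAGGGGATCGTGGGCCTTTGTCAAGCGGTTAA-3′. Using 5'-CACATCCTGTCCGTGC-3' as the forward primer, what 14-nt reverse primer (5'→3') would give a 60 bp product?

5'-CAAAGGCCCACGAT-3'

The forward primer binds at positions 25–40, so a 60 bp product ends at position 25 + 60 − 1 = 84.
The reverse primer anneals to the top strand over positions 71–84, i.e. to ATCGTGGGCCTTTG.
Its sequence written 5'→3' is the reverse complement: CAAAGGCCCACGAT.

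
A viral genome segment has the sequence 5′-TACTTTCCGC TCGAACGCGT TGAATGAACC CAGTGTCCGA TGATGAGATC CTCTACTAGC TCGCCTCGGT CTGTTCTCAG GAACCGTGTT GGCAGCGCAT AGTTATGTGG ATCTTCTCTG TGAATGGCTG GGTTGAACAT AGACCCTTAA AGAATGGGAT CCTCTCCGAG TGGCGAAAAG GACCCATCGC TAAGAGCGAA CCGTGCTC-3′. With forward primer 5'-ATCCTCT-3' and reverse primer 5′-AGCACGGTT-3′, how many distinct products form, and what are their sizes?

Two products: 160 bp, 49 bp

The forward primer ATCCTCT matches the top strand at positions 48–54, 159–165.
The reverse primer's reverse complement is AACCGTGCT, matching at positions 199–207.
Each forward site pairs with the reverse site to give a product ending at position 207: sizes 160, 49 bp.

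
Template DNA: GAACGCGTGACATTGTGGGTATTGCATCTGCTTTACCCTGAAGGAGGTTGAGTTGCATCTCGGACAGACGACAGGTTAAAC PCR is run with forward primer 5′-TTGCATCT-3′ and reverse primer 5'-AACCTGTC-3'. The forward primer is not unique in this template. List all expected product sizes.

The forward primer TTGCATCT matches the top strand at positions 22–29, 53–60.
The reverse primer's reverse complement is GACAGGTT, matching at positions 70–77.
Each forward site pairs with the reverse site to give a product ending at position 77: sizes 56, 25 bp.

56 bp, 25 bp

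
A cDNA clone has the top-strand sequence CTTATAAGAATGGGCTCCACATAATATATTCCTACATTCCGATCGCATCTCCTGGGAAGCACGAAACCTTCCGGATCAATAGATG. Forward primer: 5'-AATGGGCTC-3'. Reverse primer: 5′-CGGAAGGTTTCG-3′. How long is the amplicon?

Scanning the template, AATGGGCTC occurs at positions 9–17; this primer anneals to the bottom strand there with its 3' end pointing downstream.
Reverse complement of the reverse primer: CGAAACCTTCCG. This occurs on the top strand at positions 62–73.
Product length = (reverse-primer end) − (forward-primer start) + 1 = 73 − 9 + 1 = 65 bp.

65 bp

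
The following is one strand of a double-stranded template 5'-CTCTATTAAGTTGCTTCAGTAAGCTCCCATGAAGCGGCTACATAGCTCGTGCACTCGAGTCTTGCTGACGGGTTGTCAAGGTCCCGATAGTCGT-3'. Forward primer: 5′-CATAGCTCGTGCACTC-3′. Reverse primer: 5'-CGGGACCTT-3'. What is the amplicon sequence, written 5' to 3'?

Scanning the template, CATAGCTCGTGCACTC occurs at positions 41–56; this primer anneals to the bottom strand there with its 3' end pointing downstream.
The reverse primer's reverse complement is AAGGTCCCG, which matches the template at positions 78–86.
The product is the template from position 41 through 86 (46 bp).

5'-CATAGCTCGTGCACTCGAGTCTTGCTGACGGGTTGTCAAGGTCCCG-3'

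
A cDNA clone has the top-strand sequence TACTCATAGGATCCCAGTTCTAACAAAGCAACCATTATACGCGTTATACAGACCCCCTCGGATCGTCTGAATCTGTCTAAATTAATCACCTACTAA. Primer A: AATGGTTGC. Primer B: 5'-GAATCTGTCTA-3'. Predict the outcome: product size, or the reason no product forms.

No product — the primers' 3' ends point away from each other.

Primer A (AATGGTTGC) has reverse complement GCAACCATT, which matches the top strand at positions 28–36; primer A anneals to the top strand there with its 3' end pointing upstream toward position 28.
Primer B (GAATCTGTCTA) matches the top strand directly at positions 69–79; it anneals to the bottom strand with its 3' end pointing downstream toward position 79.
The 3' ends diverge (primer A extends toward position 1, primer B toward position 96), so the primers never converge on a shared product.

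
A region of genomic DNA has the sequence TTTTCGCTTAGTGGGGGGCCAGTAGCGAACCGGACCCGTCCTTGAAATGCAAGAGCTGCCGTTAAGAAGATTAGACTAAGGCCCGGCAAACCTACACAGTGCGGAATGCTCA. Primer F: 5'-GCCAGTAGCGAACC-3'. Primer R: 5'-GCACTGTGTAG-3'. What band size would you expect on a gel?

85 bp

Forward primer GCCAGTAGCGAACC is found on the top strand at positions 18–31.
Taking the reverse complement of GCACTGTGTAG gives CTACACAGTGC, found at positions 92–102 on the template; the primer anneals here to the top strand with its 3' end pointing upstream.
Product length = (reverse-primer end) − (forward-primer start) + 1 = 102 − 18 + 1 = 85 bp.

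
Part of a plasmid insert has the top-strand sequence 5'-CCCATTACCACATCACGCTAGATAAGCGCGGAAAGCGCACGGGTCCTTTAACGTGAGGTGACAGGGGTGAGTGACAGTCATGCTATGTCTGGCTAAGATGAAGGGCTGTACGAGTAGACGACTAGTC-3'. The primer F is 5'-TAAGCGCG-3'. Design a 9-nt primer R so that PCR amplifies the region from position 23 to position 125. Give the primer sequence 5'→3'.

The product's 3' end on the top strand is position 125.
The reverse primer anneals to the top strand over positions 117–125, i.e. to GACGACTAG.
Its sequence written 5'→3' is the reverse complement: CTAGTCGTC.

5'-CTAGTCGTC-3'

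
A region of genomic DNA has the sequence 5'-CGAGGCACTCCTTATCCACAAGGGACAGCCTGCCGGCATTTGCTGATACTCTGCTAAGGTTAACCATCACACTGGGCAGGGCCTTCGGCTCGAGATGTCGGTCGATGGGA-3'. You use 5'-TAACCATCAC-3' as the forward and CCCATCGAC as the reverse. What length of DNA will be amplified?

Forward primer TAACCATCAC is found on the top strand at positions 61–70.
The reverse primer's reverse complement is GTCGATGGG, which matches the template at positions 101–109.
The product runs from position 61 to position 109, so its length is 109 − 61 + 1 = 49 bp.

49 bp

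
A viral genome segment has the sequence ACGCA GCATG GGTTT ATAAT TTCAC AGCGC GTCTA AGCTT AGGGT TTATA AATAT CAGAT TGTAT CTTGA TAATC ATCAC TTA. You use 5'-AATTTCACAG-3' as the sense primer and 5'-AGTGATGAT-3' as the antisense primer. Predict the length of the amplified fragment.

Scanning the template, AATTTCACAG occurs at positions 18–27; this primer anneals to the bottom strand there with its 3' end pointing downstream.
The reverse primer's reverse complement is ATCATCACT, which matches the template at positions 73–81.
Product length = (reverse-primer end) − (forward-primer start) + 1 = 81 − 18 + 1 = 64 bp.

64 bp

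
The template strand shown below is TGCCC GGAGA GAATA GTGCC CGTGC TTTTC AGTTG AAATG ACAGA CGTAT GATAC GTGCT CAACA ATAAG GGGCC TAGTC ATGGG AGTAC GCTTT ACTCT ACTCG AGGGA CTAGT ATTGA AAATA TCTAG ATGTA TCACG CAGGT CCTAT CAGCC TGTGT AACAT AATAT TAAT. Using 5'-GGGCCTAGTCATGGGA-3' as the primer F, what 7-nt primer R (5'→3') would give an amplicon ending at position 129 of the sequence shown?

5'-TAGATAT-3'

The forward primer binds at positions 71–86; the product's 3' end on the top strand is position 129.
The reverse primer anneals to the top strand over positions 123–129, i.e. to ATATCTA.
Its sequence written 5'→3' is the reverse complement: TAGATAT.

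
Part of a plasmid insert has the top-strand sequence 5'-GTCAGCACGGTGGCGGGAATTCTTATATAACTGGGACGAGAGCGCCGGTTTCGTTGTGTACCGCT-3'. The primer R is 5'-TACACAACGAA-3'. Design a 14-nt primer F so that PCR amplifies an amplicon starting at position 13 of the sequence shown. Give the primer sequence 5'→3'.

The reverse primer's reverse complement TTCGTTGTGTA matches the template at positions 50–60; the product starts at position 13.
The forward primer is identical to the top strand over positions 13–26: GCGGGAATTCTTAT.

5'-GCGGGAATTCTTAT-3'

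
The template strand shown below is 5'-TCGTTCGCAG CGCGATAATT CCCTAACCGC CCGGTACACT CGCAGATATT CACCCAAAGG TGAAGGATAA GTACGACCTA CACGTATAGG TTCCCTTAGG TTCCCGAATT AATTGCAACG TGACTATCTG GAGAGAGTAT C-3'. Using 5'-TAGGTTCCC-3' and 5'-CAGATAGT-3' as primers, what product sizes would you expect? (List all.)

The forward primer TAGGTTCCC matches the top strand at positions 87–95, 97–105.
The reverse primer's reverse complement is ACTATCTG, matching at positions 123–130.
Each forward site pairs with the reverse site to give a product ending at position 130: sizes 44, 34 bp.

44 bp, 34 bp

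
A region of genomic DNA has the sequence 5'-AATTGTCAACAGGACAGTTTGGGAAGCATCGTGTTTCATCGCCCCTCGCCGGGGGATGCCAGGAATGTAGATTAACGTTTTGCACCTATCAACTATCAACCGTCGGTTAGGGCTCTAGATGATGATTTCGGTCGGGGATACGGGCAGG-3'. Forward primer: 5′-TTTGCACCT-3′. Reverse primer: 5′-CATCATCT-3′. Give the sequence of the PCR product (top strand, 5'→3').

The forward primer matches the template at positions 79–87.
Reverse complement of the reverse primer: AGATGATG. This occurs on the top strand at positions 117–124.
The product is the template from position 79 through 124 (46 bp).

5'-TTTGCACCTATCAACTATCAACCGTCGGTTAGGGCTCTAGATGATG-3'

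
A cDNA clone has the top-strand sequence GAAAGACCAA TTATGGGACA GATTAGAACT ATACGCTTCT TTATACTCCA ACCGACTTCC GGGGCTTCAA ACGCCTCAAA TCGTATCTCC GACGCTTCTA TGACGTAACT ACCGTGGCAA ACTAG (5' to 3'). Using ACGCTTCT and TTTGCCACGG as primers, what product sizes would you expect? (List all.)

89 bp, 30 bp

The forward primer ACGCTTCT matches the top strand at positions 33–40, 92–99.
The reverse primer's reverse complement is CCGTGGCAAA, matching at positions 112–121.
Each forward site pairs with the reverse site to give a product ending at position 121: sizes 89, 30 bp.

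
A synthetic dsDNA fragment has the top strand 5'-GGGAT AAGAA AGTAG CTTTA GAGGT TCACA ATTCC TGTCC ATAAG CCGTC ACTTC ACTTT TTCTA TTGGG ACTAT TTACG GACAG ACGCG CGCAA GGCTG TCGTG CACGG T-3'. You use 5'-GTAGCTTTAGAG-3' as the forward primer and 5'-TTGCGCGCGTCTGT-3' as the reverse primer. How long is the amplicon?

84 bp

Scanning the template, GTAGCTTTAGAG occurs at positions 12–23; this primer anneals to the bottom strand there with its 3' end pointing downstream.
Reverse complement of the reverse primer: ACAGACGCGCGCAA. This occurs on the top strand at positions 82–95.
The product runs from position 12 to position 95, so its length is 95 − 12 + 1 = 84 bp.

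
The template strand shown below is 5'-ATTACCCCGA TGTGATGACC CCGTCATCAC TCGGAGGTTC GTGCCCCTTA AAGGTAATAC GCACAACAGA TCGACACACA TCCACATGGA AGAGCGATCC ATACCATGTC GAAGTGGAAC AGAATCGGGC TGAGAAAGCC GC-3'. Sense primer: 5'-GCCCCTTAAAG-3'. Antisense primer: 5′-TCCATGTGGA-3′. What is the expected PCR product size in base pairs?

48 bp

Scanning the template, GCCCCTTAAAG occurs at positions 43–53; this primer anneals to the bottom strand there with its 3' end pointing downstream.
Reverse complement of the reverse primer: TCCACATGGA. This occurs on the top strand at positions 81–90.
Product length = (reverse-primer end) − (forward-primer start) + 1 = 90 − 43 + 1 = 48 bp.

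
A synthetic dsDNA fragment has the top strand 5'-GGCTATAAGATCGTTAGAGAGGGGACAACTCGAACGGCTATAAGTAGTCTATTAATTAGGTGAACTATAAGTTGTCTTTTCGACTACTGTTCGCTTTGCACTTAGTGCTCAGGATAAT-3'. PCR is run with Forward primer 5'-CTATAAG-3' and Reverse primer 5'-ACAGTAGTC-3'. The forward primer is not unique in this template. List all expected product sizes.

88 bp, 53 bp, 26 bp

The forward primer CTATAAG matches the top strand at positions 3–9, 38–44, 65–71.
The reverse primer's reverse complement is GACTACTGT, matching at positions 82–90.
Each forward site pairs with the reverse site to give a product ending at position 90: sizes 88, 53, 26 bp.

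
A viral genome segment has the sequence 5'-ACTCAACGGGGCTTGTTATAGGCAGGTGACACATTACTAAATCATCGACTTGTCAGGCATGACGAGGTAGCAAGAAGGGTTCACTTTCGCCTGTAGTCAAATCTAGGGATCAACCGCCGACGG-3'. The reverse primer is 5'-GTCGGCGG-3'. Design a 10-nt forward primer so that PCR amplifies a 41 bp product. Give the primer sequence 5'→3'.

5'-TCACTTTCGC-3'

The reverse primer's reverse complement CCGCCGAC matches the template at positions 114–121, so the product ends at position 121.
A 41 bp product then starts at position 121 − 41 + 1 = 81.
The forward primer is identical to the top strand there: TCACTTTCGC.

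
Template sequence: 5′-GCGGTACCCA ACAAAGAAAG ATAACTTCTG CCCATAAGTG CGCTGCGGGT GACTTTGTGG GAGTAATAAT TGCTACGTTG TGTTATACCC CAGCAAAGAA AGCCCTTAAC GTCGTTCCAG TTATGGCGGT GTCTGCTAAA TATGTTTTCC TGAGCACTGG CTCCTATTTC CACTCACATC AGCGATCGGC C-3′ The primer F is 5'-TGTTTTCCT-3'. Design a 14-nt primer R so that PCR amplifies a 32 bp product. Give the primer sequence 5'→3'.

5'-AGTGGAAATAGGAG-3'

The forward primer binds at positions 143–151, so a 32 bp product ends at position 143 + 32 − 1 = 174.
The reverse primer anneals to the top strand over positions 161–174, i.e. to CTCCTATTTCCACT.
Its sequence written 5'→3' is the reverse complement: AGTGGAAATAGGAG.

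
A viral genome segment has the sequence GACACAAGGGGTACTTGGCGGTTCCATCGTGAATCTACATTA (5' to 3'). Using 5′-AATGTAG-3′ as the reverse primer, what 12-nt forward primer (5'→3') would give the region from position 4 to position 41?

5'-ACAAGGGGTACT-3'

The reverse primer's reverse complement CTACATT matches the template at positions 35–41; the product starts at position 4.
The forward primer is identical to the top strand over positions 4–15: ACAAGGGGTACT.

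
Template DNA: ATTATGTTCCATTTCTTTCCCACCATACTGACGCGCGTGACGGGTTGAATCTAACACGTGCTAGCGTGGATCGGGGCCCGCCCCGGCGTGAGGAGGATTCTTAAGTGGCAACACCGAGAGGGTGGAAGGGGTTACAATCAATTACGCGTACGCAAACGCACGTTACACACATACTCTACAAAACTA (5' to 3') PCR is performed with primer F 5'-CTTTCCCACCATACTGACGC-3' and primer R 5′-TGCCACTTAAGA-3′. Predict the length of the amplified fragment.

Forward primer CTTTCCCACCATACTGACGC is found on the top strand at positions 15–34.
The reverse primer's reverse complement is TCTTAAGTGGCA, which matches the template at positions 99–110.
The product runs from position 15 to position 110, so its length is 110 − 15 + 1 = 96 bp.

96 bp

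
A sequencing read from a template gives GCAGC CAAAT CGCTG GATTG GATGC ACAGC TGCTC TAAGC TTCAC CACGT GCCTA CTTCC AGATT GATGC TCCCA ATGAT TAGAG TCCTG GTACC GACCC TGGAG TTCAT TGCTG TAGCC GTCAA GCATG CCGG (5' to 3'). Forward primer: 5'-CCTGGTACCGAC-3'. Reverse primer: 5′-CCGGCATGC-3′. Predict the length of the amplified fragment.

Forward primer CCTGGTACCGAC is found on the top strand at positions 87–98.
The reverse primer's reverse complement is GCATGCCGG, which matches the template at positions 126–134.
Product length = (reverse-primer end) − (forward-primer start) + 1 = 134 − 87 + 1 = 48 bp.

48 bp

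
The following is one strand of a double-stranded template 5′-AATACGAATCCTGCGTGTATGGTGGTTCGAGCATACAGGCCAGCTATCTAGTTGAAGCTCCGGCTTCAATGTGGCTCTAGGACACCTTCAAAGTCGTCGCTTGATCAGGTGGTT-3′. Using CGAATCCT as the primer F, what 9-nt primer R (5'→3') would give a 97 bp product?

5'-AGCGACGAC-3'

The forward primer binds at positions 5–12, so a 97 bp product ends at position 5 + 97 − 1 = 101.
The reverse primer anneals to the top strand over positions 93–101, i.e. to GTCGTCGCT.
Its sequence written 5'→3' is the reverse complement: AGCGACGAC.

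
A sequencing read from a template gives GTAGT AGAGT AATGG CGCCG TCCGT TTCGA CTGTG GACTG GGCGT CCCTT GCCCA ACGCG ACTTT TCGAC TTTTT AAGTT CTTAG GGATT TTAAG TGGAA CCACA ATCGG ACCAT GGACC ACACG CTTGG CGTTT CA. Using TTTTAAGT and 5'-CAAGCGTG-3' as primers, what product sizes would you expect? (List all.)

The forward primer TTTTAAGT matches the top strand at positions 72–79, 89–96.
The reverse primer's reverse complement is CACGCTTG, matching at positions 122–129.
Each forward site pairs with the reverse site to give a product ending at position 129: sizes 58, 41 bp.

58 bp, 41 bp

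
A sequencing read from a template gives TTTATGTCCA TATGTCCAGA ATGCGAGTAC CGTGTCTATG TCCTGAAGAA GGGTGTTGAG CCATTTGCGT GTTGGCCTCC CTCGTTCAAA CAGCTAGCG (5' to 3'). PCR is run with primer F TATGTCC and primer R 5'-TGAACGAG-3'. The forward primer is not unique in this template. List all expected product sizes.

The forward primer TATGTCC matches the top strand at positions 3–9, 11–17, 37–43.
The reverse primer's reverse complement is CTCGTTCA, matching at positions 81–88.
Each forward site pairs with the reverse site to give a product ending at position 88: sizes 86, 78, 52 bp.

86 bp, 78 bp, 52 bp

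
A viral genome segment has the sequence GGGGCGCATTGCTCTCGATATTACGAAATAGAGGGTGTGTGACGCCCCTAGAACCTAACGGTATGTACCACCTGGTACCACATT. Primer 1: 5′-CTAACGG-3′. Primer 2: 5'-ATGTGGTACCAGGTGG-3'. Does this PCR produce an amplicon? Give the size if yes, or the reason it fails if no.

Primer 1 (CTAACGG) matches the top strand at positions 55–61; it acts as a forward primer.
Primer 2's reverse complement is CCACCTGGTACCACAT, matching the top strand at positions 68–83; it acts as a reverse primer.
The 3' ends face each other across positions 55–83, giving a 29 bp product.

Yes — a 29 bp product.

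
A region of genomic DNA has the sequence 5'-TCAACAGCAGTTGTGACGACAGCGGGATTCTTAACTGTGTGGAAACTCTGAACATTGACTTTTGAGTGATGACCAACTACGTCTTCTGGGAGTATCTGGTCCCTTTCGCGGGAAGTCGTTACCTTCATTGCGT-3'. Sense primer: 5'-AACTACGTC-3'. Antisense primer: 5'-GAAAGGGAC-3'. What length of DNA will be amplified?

33 bp

Forward primer AACTACGTC is found on the top strand at positions 75–83.
The reverse primer's reverse complement is GTCCCTTTC, which matches the template at positions 99–107.
Product length = (reverse-primer end) − (forward-primer start) + 1 = 107 − 75 + 1 = 33 bp.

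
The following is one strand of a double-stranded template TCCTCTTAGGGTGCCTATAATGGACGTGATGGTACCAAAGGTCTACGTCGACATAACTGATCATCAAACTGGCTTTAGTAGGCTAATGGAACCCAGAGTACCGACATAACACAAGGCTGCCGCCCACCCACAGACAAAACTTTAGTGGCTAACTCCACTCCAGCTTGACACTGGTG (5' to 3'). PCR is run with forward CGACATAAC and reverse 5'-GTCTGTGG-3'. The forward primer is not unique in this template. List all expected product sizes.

The forward primer CGACATAAC matches the top strand at positions 49–57, 102–110.
The reverse primer's reverse complement is CCACAGAC, matching at positions 128–135.
Each forward site pairs with the reverse site to give a product ending at position 135: sizes 87, 34 bp.

87 bp, 34 bp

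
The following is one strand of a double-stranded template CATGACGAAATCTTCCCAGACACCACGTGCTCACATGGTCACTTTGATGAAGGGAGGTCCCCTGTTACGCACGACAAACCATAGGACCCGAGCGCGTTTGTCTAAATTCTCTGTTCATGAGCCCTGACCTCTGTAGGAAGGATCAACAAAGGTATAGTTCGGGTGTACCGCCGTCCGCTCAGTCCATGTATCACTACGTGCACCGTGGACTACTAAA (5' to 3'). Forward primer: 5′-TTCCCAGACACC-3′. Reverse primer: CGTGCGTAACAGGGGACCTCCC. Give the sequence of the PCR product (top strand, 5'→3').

5'-TTCCCAGACACCACGTGCTCACATGGTCACTTTGATGAAGGGAGGTCCCCTGTTACGCACG-3'

Forward primer TTCCCAGACACC is found on the top strand at positions 13–24.
Reverse complement of the reverse primer: GGGAGGTCCCCTGTTACGCACG. This occurs on the top strand at positions 52–73.
The product is the template from position 13 through 73 (61 bp).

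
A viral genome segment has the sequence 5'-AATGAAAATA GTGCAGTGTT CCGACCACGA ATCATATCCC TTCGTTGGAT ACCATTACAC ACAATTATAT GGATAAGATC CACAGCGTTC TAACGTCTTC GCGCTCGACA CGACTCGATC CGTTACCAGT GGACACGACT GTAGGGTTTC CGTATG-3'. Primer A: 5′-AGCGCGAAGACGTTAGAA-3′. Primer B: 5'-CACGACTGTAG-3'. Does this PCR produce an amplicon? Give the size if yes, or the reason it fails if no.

No product — the primers' 3' ends point away from each other.

Primer A (AGCGCGAAGACGTTAGAA) has reverse complement TTCTAACGTCTTCGCGCT, which matches the top strand at positions 88–105; primer A anneals to the top strand there with its 3' end pointing upstream toward position 88.
Primer B (CACGACTGTAG) matches the top strand directly at positions 134–144; it anneals to the bottom strand with its 3' end pointing downstream toward position 144.
The 3' ends diverge (primer A extends toward position 1, primer B toward position 156), so the primers never converge on a shared product.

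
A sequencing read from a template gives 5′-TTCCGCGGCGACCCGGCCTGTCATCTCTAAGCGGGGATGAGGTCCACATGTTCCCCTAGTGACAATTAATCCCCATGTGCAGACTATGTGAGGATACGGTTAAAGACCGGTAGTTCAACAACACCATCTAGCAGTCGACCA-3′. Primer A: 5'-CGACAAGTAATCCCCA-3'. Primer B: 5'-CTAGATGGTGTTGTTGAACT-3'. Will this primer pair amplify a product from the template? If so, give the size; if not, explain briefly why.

No product — primer A has no binding site in the template.

Primer A (CGACAAGTAATCCCCA) does not match the top strand, and its reverse complement TGGGGATTACTTGTCG does not match either.
With no annealing site for primer A, no amplification occurs.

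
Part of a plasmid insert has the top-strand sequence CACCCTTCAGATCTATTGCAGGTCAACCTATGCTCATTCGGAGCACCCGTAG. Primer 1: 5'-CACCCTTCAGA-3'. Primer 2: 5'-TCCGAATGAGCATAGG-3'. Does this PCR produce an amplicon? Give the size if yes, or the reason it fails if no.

Primer 1 (CACCCTTCAGA) matches the top strand at positions 1–11; it acts as a forward primer.
Primer 2's reverse complement is CCTATGCTCATTCGGA, matching the top strand at positions 27–42; it acts as a reverse primer.
The 3' ends face each other across positions 1–42, giving a 42 bp product.

Yes — a 42 bp product.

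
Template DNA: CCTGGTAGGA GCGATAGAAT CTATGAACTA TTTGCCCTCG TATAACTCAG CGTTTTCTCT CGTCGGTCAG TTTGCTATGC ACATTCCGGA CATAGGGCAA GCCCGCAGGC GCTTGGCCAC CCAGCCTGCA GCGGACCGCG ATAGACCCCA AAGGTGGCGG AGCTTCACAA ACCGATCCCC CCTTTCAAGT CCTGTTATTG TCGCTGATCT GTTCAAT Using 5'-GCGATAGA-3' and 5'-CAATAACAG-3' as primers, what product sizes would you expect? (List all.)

190 bp, 63 bp

The forward primer GCGATAGA matches the top strand at positions 11–18, 138–145.
The reverse primer's reverse complement is CTGTTATTG, matching at positions 192–200.
Each forward site pairs with the reverse site to give a product ending at position 200: sizes 190, 63 bp.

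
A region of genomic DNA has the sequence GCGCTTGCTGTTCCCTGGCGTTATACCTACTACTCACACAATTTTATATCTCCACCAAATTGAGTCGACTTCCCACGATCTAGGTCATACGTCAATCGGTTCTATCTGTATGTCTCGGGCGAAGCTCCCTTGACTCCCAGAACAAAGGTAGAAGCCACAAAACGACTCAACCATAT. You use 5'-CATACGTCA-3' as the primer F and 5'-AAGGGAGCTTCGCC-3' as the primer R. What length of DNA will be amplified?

46 bp

Scanning the template, CATACGTCA occurs at positions 86–94; this primer anneals to the bottom strand there with its 3' end pointing downstream.
The reverse primer's reverse complement is GGCGAAGCTCCCTT, which matches the template at positions 118–131.
Product length = (reverse-primer end) − (forward-primer start) + 1 = 131 − 86 + 1 = 46 bp.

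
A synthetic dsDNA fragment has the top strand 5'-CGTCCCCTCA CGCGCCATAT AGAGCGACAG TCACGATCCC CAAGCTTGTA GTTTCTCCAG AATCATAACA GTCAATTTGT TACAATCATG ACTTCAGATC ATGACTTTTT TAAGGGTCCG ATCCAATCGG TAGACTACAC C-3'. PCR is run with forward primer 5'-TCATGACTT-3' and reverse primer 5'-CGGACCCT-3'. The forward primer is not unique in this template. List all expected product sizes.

The forward primer TCATGACTT matches the top strand at positions 86–94, 99–107.
The reverse primer's reverse complement is AGGGTCCG, matching at positions 113–120.
Each forward site pairs with the reverse site to give a product ending at position 120: sizes 35, 22 bp.

35 bp, 22 bp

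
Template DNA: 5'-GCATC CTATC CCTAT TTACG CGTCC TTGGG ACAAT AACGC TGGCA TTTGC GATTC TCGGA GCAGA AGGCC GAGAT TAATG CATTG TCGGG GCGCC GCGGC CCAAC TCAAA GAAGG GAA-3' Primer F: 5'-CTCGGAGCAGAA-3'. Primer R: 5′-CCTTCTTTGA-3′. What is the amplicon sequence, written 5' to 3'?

Scanning the template, CTCGGAGCAGAA occurs at positions 55–66; this primer anneals to the bottom strand there with its 3' end pointing downstream.
Taking the reverse complement of CCTTCTTTGA gives TCAAAGAAGG, found at positions 106–115 on the template; the primer anneals here to the top strand with its 3' end pointing upstream.
The product is the template from position 55 through 115 (61 bp).

5'-CTCGGAGCAGAAGGCCGAGATTAATGCATTGTCGGGGCGCCGCGGCCCAACTCAAAGAAGG-3'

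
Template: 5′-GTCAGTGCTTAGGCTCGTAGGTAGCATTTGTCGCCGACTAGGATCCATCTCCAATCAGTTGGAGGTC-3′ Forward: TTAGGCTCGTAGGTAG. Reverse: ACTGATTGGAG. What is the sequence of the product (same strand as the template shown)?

Forward primer TTAGGCTCGTAGGTAG is found on the top strand at positions 9–24.
Taking the reverse complement of ACTGATTGGAG gives CTCCAATCAGT, found at positions 49–59 on the template; the primer anneals here to the top strand with its 3' end pointing upstream.
The product is the template from position 9 through 59 (51 bp).

5'-TTAGGCTCGTAGGTAGCATTTGTCGCCGACTAGGATCCATCTCCAATCAGT-3'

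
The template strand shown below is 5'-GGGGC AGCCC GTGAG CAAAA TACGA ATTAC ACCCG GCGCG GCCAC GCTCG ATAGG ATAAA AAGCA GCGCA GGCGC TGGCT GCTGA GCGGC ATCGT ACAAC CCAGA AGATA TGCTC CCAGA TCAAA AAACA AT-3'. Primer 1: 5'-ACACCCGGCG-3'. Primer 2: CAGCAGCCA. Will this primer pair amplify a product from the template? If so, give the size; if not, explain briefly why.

Primer 1 (ACACCCGGCG) matches the top strand at positions 29–38; it acts as a forward primer.
Primer 2's reverse complement is TGGCTGCTG, matching the top strand at positions 76–84; it acts as a reverse primer.
The 3' ends face each other across positions 29–84, giving a 56 bp product.

Yes — a 56 bp product.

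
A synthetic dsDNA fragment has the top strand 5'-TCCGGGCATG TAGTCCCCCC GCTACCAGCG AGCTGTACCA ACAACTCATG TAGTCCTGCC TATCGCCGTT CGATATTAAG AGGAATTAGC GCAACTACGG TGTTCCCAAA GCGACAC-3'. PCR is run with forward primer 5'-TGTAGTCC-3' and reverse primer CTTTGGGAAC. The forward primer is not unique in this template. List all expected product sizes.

103 bp, 63 bp

The forward primer TGTAGTCC matches the top strand at positions 9–16, 49–56.
The reverse primer's reverse complement is GTTCCCAAAG, matching at positions 102–111.
Each forward site pairs with the reverse site to give a product ending at position 111: sizes 103, 63 bp.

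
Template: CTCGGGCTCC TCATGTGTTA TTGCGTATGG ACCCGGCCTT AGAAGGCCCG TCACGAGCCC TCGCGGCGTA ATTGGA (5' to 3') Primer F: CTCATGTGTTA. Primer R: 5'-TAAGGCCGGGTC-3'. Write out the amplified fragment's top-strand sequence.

Scanning the template, CTCATGTGTTA occurs at positions 10–20; this primer anneals to the bottom strand there with its 3' end pointing downstream.
Taking the reverse complement of TAAGGCCGGGTC gives GACCCGGCCTTA, found at positions 30–41 on the template; the primer anneals here to the top strand with its 3' end pointing upstream.
The product is the template from position 10 through 41 (32 bp).

5'-CTCATGTGTTATTGCGTATGGACCCGGCCTTA-3'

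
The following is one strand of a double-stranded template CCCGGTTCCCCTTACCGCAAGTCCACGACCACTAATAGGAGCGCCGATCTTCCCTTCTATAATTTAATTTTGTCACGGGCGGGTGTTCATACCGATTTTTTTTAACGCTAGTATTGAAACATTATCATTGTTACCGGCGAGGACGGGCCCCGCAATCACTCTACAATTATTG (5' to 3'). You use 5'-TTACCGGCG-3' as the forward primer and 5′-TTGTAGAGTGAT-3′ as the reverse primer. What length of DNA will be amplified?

The forward primer matches the template at positions 131–139.
Reverse complement of the reverse primer: ATCACTCTACAA. This occurs on the top strand at positions 155–166.
Amplicon spans positions 131–166: 36 bp.

36 bp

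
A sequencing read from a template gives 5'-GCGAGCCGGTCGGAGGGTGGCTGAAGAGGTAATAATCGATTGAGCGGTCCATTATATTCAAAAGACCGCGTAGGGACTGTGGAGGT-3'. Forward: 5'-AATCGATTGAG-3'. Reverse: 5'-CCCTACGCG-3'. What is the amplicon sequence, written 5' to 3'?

Forward primer AATCGATTGAG is found on the top strand at positions 34–44.
Reverse complement of the reverse primer: CGCGTAGGG. This occurs on the top strand at positions 67–75.
The product is the template from position 34 through 75 (42 bp).

5'-AATCGATTGAGCGGTCCATTATATTCAAAAGACCGCGTAGGG-3'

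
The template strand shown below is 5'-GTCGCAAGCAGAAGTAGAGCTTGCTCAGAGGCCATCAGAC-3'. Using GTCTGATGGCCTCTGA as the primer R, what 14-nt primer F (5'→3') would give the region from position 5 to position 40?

5'-CAAGCAGAAGTAGA-3'

The reverse primer's reverse complement TCAGAGGCCATCAGAC matches the template at positions 25–40; the product starts at position 5.
The forward primer is identical to the top strand over positions 5–18: CAAGCAGAAGTAGA.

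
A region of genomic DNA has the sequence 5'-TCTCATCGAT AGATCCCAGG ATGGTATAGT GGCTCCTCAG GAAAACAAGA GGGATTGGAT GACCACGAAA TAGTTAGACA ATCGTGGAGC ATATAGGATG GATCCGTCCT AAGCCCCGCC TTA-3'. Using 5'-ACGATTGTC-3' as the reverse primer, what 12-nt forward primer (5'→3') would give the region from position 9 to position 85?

The reverse primer's reverse complement GACAATCGT matches the template at positions 77–85; the product starts at position 9.
The forward primer is identical to the top strand over positions 9–20: ATAGATCCCAGG.

5'-ATAGATCCCAGG-3'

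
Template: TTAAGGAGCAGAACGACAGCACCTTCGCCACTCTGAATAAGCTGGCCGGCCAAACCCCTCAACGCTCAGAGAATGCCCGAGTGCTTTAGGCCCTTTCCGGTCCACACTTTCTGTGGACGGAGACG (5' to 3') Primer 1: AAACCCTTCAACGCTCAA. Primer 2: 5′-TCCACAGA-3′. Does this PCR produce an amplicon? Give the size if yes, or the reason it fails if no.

Primer 1 (AAACCCTTCAACGCTCAA) does not match the top strand, and its reverse complement TTGAGCGTTGAAGGGTTT does not match either.
With no annealing site for primer 1, no amplification occurs.

No product — primer 1 has no binding site in the template.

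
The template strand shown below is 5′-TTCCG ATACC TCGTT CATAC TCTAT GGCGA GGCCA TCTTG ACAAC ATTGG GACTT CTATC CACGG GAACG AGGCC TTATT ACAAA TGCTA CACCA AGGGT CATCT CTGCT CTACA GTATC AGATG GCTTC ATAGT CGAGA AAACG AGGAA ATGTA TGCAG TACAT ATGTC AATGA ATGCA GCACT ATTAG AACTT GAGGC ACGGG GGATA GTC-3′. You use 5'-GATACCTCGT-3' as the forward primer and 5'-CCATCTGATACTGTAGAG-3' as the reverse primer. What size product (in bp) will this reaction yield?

Scanning the template, GATACCTCGT occurs at positions 5–14; this primer anneals to the bottom strand there with its 3' end pointing downstream.
Reverse complement of the reverse primer: CTCTACAGTATCAGATGG. This occurs on the top strand at positions 109–126.
Product length = (reverse-primer end) − (forward-primer start) + 1 = 126 − 5 + 1 = 122 bp.

122 bp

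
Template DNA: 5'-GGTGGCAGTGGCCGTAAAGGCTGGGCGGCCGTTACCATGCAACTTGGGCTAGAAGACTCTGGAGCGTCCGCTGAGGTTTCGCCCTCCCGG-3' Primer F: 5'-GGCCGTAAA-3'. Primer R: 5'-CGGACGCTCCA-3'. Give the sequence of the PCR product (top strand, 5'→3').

5'-GGCCGTAAAGGCTGGGCGGCCGTTACCATGCAACTTGGGCTAGAAGACTCTGGAGCGTCCG-3'

Forward primer GGCCGTAAA is found on the top strand at positions 10–18.
Taking the reverse complement of CGGACGCTCCA gives TGGAGCGTCCG, found at positions 60–70 on the template; the primer anneals here to the top strand with its 3' end pointing upstream.
The product is the template from position 10 through 70 (61 bp).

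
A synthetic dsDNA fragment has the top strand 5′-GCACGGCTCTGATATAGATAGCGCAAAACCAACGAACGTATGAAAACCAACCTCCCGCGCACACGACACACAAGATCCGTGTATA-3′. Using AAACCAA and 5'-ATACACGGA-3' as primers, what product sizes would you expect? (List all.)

The forward primer AAACCAA matches the top strand at positions 26–32, 44–50.
The reverse primer's reverse complement is TCCGTGTAT, matching at positions 76–84.
Each forward site pairs with the reverse site to give a product ending at position 84: sizes 59, 41 bp.

59 bp, 41 bp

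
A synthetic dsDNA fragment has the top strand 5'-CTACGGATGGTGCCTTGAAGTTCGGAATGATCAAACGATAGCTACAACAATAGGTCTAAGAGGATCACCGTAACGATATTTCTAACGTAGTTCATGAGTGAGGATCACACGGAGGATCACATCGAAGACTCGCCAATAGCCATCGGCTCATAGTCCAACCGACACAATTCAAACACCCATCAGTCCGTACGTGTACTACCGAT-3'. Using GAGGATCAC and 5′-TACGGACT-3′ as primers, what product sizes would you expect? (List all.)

The forward primer GAGGATCAC matches the top strand at positions 60–68, 100–108, 112–120.
The reverse primer's reverse complement is AGTCCGTA, matching at positions 182–189.
Each forward site pairs with the reverse site to give a product ending at position 189: sizes 130, 90, 78 bp.

130 bp, 90 bp, 78 bp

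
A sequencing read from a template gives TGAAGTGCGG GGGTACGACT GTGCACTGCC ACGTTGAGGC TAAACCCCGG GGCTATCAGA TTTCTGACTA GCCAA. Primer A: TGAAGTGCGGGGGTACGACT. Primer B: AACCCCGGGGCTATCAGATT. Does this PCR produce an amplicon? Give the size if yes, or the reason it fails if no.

Primer A (TGAAGTGCGGGGGTACGACT) matches the top strand at positions 1–20 (3' end points downstream).
Primer B (AACCCCGGGGCTATCAGATT) also matches the top strand directly, at positions 43–62 — its reverse complement AATCTGATAGCCCCGGGGTT is not present.
Both primers anneal to the bottom strand with 3' ends pointing the same way, so neither can prime synthesis back toward the other.

No product — both primers anneal to the same strand and extend in the same direction.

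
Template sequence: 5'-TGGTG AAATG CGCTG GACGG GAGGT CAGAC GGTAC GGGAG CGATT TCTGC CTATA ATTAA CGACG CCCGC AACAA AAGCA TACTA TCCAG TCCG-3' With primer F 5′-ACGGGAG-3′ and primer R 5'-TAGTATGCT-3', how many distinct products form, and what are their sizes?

The forward primer ACGGGAG matches the top strand at positions 17–23, 34–40.
The reverse primer's reverse complement is AGCATACTA, matching at positions 77–85.
Each forward site pairs with the reverse site to give a product ending at position 85: sizes 69, 52 bp.

Two products: 69 bp, 52 bp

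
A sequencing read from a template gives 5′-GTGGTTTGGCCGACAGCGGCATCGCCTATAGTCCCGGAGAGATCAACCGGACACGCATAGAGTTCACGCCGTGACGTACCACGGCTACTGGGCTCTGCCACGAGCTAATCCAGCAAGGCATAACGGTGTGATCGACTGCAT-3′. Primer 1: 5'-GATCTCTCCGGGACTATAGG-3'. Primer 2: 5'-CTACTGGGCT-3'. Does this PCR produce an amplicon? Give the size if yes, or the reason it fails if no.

No product — the primers' 3' ends point away from each other.

Primer 1 (GATCTCTCCGGGACTATAGG) has reverse complement CCTATAGTCCCGGAGAGATC, which matches the top strand at positions 25–44; primer 1 anneals to the top strand there with its 3' end pointing upstream toward position 25.
Primer 2 (CTACTGGGCT) matches the top strand directly at positions 85–94; it anneals to the bottom strand with its 3' end pointing downstream toward position 94.
The 3' ends diverge (primer 1 extends toward position 1, primer 2 toward position 141), so the primers never converge on a shared product.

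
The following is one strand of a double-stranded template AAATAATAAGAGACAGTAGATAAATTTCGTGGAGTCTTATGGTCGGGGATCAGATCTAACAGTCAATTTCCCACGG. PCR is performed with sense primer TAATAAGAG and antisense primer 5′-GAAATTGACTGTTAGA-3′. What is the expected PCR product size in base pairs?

67 bp

The forward primer matches the template at positions 4–12.
Taking the reverse complement of GAAATTGACTGTTAGA gives TCTAACAGTCAATTTC, found at positions 55–70 on the template; the primer anneals here to the top strand with its 3' end pointing upstream.
Product length = (reverse-primer end) − (forward-primer start) + 1 = 70 − 4 + 1 = 67 bp.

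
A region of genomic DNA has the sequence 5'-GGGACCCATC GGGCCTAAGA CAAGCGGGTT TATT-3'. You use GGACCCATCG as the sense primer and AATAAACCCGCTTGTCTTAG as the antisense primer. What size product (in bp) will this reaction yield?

Scanning the template, GGACCCATCG occurs at positions 2–11; this primer anneals to the bottom strand there with its 3' end pointing downstream.
The reverse primer's reverse complement is CTAAGACAAGCGGGTTTATT, which matches the template at positions 15–34.
Amplicon spans positions 2–34: 33 bp.

33 bp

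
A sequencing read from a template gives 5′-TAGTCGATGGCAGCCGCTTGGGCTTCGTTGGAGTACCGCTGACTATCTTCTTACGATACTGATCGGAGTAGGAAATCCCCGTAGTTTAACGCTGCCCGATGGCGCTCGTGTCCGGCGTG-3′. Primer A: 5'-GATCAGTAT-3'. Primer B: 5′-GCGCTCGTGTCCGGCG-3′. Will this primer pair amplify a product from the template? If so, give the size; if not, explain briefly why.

Primer A (GATCAGTAT) has reverse complement ATACTGATC, which matches the top strand at positions 56–64; primer A anneals to the top strand there with its 3' end pointing upstream toward position 56.
Primer B (GCGCTCGTGTCCGGCG) matches the top strand directly at positions 102–117; it anneals to the bottom strand with its 3' end pointing downstream toward position 117.
The 3' ends diverge (primer A extends toward position 1, primer B toward position 119), so the primers never converge on a shared product.

No product — the primers' 3' ends point away from each other.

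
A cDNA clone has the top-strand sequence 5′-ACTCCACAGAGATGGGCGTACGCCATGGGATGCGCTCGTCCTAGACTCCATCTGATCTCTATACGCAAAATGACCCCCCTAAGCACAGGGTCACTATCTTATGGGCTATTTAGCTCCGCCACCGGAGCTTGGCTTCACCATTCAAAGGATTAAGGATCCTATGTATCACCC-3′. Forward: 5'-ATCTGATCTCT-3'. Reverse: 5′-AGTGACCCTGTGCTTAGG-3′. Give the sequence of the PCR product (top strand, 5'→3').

5'-ATCTGATCTCTATACGCAAAATGACCCCCCTAAGCACAGGGTCACT-3'

Forward primer ATCTGATCTCT is found on the top strand at positions 50–60.
The reverse primer's reverse complement is CCTAAGCACAGGGTCACT, which matches the template at positions 78–95.
The product is the template from position 50 through 95 (46 bp).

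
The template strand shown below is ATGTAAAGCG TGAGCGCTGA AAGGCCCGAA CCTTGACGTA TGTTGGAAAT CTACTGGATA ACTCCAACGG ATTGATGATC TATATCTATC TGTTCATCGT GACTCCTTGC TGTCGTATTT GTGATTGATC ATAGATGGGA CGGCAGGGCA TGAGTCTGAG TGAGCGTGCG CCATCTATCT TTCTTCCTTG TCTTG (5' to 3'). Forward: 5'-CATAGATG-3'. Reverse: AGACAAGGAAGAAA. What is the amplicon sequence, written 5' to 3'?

Scanning the template, CATAGATG occurs at positions 130–137; this primer anneals to the bottom strand there with its 3' end pointing downstream.
Reverse complement of the reverse primer: TTTCTTCCTTGTCT. This occurs on the top strand at positions 180–193.
The product is the template from position 130 through 193 (64 bp).

5'-CATAGATGGGACGGCAGGGCATGAGTCTGAGTGAGCGTGCGCCATCTATCTTTCTTCCTTGTCT-3'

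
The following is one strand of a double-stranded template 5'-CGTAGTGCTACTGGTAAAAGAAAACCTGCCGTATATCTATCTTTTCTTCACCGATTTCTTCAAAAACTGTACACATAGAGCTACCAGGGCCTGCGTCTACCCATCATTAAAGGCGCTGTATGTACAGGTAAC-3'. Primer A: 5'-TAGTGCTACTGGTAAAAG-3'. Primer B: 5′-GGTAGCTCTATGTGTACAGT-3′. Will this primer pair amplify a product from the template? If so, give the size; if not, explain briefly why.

Yes — an 83 bp product.

Primer A (TAGTGCTACTGGTAAAAG) matches the top strand at positions 3–20; it acts as a forward primer.
Primer B's reverse complement is ACTGTACACATAGAGCTACC, matching the top strand at positions 66–85; it acts as a reverse primer.
The 3' ends face each other across positions 3–85, giving an 83 bp product.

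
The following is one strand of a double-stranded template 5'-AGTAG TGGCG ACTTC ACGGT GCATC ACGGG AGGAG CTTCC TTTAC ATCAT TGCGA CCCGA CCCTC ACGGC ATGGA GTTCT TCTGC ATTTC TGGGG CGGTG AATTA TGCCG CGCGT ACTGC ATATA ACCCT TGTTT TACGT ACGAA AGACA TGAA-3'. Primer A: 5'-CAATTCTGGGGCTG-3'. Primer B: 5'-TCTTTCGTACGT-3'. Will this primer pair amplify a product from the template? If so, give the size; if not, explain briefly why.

Primer A (CAATTCTGGGGCTG) does not match the top strand, and its reverse complement CAGCCCCAGAATTG does not match either.
With no annealing site for primer A, no amplification occurs.

No product — primer A has no binding site in the template.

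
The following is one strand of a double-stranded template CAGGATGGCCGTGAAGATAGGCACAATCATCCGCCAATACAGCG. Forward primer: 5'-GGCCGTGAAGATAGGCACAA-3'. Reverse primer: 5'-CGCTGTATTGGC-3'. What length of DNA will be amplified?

Scanning the template, GGCCGTGAAGATAGGCACAA occurs at positions 7–26; this primer anneals to the bottom strand there with its 3' end pointing downstream.
Reverse complement of the reverse primer: GCCAATACAGCG. This occurs on the top strand at positions 33–44.
Product length = (reverse-primer end) − (forward-primer start) + 1 = 44 − 7 + 1 = 38 bp.

38 bp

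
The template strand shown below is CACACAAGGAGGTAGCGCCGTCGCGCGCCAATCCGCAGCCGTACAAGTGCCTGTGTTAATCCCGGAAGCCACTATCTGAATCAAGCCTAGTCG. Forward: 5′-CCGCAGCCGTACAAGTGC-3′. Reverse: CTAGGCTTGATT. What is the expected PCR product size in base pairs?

The forward primer matches the template at positions 33–50.
Reverse complement of the reverse primer: AATCAAGCCTAG. This occurs on the top strand at positions 79–90.
The product runs from position 33 to position 90, so its length is 90 − 33 + 1 = 58 bp.

58 bp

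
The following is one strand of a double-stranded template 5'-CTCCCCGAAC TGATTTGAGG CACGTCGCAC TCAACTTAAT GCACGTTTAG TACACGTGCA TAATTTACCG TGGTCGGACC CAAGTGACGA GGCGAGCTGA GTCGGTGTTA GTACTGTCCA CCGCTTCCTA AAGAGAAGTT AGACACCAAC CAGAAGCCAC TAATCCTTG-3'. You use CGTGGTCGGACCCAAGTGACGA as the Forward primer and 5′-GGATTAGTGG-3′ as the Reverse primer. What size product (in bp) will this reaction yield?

Forward primer CGTGGTCGGACCCAAGTGACGA is found on the top strand at positions 69–90.
Reverse complement of the reverse primer: CCACTAATCC. This occurs on the top strand at positions 157–166.
The product runs from position 69 to position 166, so its length is 166 − 69 + 1 = 98 bp.

98 bp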